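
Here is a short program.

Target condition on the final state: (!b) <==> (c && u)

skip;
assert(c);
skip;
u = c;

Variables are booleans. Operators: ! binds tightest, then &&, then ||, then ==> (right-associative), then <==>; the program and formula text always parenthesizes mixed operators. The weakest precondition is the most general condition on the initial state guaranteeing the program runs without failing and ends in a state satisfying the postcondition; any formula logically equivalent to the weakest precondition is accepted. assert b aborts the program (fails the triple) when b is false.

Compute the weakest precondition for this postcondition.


Working backward. After the program, (!b) <==> (c && u) must hold.
Before u := c: (!b) <==> c
Before skip: (!b) <==> c
Before assert c: c && ((!b) <==> c)
Before skip: c && ((!b) <==> c)
Answer: WP = c && ((!b) <==> c)


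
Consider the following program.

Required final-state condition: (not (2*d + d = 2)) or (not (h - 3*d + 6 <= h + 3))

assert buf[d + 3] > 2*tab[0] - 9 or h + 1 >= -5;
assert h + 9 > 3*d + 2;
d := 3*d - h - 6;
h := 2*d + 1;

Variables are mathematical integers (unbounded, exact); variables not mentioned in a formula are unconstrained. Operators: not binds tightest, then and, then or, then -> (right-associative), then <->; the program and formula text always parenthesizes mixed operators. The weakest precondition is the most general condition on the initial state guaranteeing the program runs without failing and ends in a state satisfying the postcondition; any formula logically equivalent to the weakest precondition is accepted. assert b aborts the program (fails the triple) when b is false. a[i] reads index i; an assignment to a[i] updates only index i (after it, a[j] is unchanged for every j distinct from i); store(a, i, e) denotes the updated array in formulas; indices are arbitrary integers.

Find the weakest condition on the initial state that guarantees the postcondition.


Working backward. After the program, the postcondition (not (2*d + d = 2)) or (not (h - 3*d + 6 <= h + 3)) must hold; in canonical form it is (not (3*d = 2)) or (not (3*d >= 3)).
Before h := 2*d + 1: (not (3*d = 2)) or (not (3*d >= 3))
Before d := 3*d - h - 6: (not (9*d = 3*h + 20)) or (not (9*d >= 3*h + 21))
Before assert h + 9 > 3*d + 2: h > 3*d - 7 and ((not (9*d = 3*h + 20)) or (not (9*d >= 3*h + 21)))
Before assert buf[d + 3] > 2*tab[0] - 9 or h + 1 >= -5: (buf[d + 3] > 2*tab[0] - 9 or h >= -6) and h > 3*d - 7 and ((not (9*d = 3*h + 20)) or (not (9*d >= 3*h + 21)))
Answer: WP = (buf[d + 3] > 2*tab[0] - 9 or h >= -6) and h > 3*d - 7 and ((not (9*d = 3*h + 20)) or (not (9*d >= 3*h + 21)))


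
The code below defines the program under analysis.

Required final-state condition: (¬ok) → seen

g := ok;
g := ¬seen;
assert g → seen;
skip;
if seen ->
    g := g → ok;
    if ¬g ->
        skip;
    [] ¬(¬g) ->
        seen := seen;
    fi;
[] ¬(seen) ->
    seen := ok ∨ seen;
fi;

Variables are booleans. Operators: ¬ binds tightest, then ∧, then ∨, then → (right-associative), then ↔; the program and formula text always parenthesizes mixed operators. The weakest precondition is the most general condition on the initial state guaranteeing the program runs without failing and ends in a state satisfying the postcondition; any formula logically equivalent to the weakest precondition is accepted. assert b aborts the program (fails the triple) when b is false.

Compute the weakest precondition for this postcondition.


Working backward. After the program, (¬ok) → seen must hold.
Then branch requires ((¬(g → ok)) → ((¬ok) → seen)) ∧ ((g → ok) → ((¬ok) → seen)); else branch requires (¬ok) → (ok ∨ seen).
Before the if: (seen → (((¬(g → ok)) → ((¬ok) → seen)) ∧ ((g → ok) → ((¬ok) → seen)))) ∧ ((¬seen) → ((¬ok) → (ok ∨ seen)))
Before skip: (seen → (((¬(g → ok)) → ((¬ok) → seen)) ∧ ((g → ok) → ((¬ok) → seen)))) ∧ ((¬seen) → ((¬ok) → (ok ∨ seen)))
Before assert g → seen: (g → seen) ∧ (seen → (((¬(g → ok)) → ((¬ok) → seen)) ∧ ((g → ok) → ((¬ok) → seen)))) ∧ ((¬seen) → ((¬ok) → (ok ∨ seen)))
Before g := ¬seen: ((¬seen) → seen) ∧ (seen → (((¬((¬seen) → ok)) → ((¬ok) → seen)) ∧ (((¬seen) → ok) → ((¬ok) → seen)))) ∧ ((¬seen) → ((¬ok) → (ok ∨ seen)))
Before g := ok: ((¬seen) → seen) ∧ (seen → (((¬((¬seen) → ok)) → ((¬ok) → seen)) ∧ (((¬seen) → ok) → ((¬ok) → seen)))) ∧ ((¬seen) → ((¬ok) → (ok ∨ seen)))
Answer: WP = ((¬seen) → seen) ∧ (seen → (((¬((¬seen) → ok)) → ((¬ok) → seen)) ∧ (((¬seen) → ok) → ((¬ok) → seen)))) ∧ ((¬seen) → ((¬ok) → (ok ∨ seen)))


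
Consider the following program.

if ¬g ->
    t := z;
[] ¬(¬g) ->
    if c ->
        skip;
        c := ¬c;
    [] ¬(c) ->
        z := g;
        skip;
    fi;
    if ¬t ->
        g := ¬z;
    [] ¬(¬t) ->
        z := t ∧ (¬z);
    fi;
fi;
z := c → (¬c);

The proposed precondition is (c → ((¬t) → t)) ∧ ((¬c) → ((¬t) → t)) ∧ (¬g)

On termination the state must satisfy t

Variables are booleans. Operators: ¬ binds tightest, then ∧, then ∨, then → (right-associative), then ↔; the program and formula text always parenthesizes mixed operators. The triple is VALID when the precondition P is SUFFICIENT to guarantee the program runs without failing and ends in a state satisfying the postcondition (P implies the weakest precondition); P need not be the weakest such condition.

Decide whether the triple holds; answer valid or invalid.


Working backward. After the program, t must hold.
Before z := c → (¬c): t
Then branch requires z; else branch requires (c → ((¬t) → t)) ∧ ((¬c) → ((¬t) → t)).
Before the if: ((¬g) → z) ∧ (g → ((c → ((¬t) → t)) ∧ ((¬c) → ((¬t) → t))))
The weakest precondition is ((¬g) → z) ∧ (g → ((c → ((¬t) → t)) ∧ ((¬c) → ((¬t) → t)))).
Check whether (c → ((¬t) → t)) ∧ ((¬c) → ((¬t) → t)) ∧ (¬g) implies it.
Countermodel: at the initial state c = false, g = false, t = true, z = false, the precondition holds but the weakest precondition fails.
Answer: invalid


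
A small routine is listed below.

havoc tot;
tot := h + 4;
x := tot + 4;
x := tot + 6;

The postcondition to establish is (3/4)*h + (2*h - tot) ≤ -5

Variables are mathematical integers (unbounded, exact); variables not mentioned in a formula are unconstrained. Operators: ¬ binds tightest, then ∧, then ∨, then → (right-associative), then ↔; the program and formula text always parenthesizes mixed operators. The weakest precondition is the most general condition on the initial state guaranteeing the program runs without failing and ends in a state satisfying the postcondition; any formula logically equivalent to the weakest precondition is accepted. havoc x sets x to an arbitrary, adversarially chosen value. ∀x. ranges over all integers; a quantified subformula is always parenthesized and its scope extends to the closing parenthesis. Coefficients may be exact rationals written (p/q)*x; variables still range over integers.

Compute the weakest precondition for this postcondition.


Working backward. After the program, the postcondition (3/4)*h + (2*h - tot) ≤ -5 must hold; in canonical form it is (11/4)*h ≤ tot - 5.
Before x := tot + 6: (11/4)*h ≤ tot - 5
Before x := tot + 4: (11/4)*h ≤ tot - 5
Before tot := h + 4: (7/4)*h ≤ -1
Before havoc tot: (7/4)*h ≤ -1
Answer: WP = (7/4)*h ≤ -1


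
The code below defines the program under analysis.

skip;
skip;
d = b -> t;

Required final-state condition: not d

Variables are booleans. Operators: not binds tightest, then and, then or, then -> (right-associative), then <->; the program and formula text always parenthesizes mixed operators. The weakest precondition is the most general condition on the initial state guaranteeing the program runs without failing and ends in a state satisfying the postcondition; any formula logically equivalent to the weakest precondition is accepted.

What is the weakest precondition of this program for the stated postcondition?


Working backward. After the program, not d must hold.
Before d := b -> t: not (b -> t)
Before skip: not (b -> t)
Before skip: not (b -> t)
Answer: WP = not (b -> t)


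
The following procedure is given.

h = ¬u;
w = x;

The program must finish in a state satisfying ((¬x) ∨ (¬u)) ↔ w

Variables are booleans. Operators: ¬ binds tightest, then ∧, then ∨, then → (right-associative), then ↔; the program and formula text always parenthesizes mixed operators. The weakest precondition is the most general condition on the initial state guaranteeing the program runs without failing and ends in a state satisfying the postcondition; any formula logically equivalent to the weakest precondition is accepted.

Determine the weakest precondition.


Working backward. After the program, ((¬x) ∨ (¬u)) ↔ w must hold.
Before w := x: ((¬x) ∨ (¬u)) ↔ x
Before h := ¬u: ((¬x) ∨ (¬u)) ↔ x
Answer: WP = ((¬x) ∨ (¬u)) ↔ x


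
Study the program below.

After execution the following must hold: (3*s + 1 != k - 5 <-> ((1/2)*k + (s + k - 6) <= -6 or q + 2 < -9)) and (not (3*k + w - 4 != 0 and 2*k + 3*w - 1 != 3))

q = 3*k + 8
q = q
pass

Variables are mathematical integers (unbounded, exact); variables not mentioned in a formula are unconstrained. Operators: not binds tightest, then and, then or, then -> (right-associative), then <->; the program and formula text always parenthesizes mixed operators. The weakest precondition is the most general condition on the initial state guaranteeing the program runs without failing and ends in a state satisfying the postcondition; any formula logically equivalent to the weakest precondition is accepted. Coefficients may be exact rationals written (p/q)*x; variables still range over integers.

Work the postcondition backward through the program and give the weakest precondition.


Working backward. After the program, the postcondition (3*s + 1 != k - 5 <-> ((1/2)*k + (s + k - 6) <= -6 or q + 2 < -9)) and (not (3*k + w - 4 != 0 and 2*k + 3*w - 1 != 3)) must hold; in canonical form it is (3*s != k - 6 <-> ((3/2)*k + s <= 0 or q < -11)) and (not (3*k + w != 4 and 2*k + 3*w != 4)).
Before skip: (3*s != k - 6 <-> ((3/2)*k + s <= 0 or q < -11)) and (not (3*k + w != 4 and 2*k + 3*w != 4))
Before q := q: (3*s != k - 6 <-> ((3/2)*k + s <= 0 or q < -11)) and (not (3*k + w != 4 and 2*k + 3*w != 4))
Before q := 3*k + 8: (3*s != k - 6 <-> ((3/2)*k + s <= 0 or 3*k < -19)) and (not (3*k + w != 4 and 2*k + 3*w != 4))
Answer: WP = (3*s != k - 6 <-> ((3/2)*k + s <= 0 or 3*k < -19)) and (not (3*k + w != 4 and 2*k + 3*w != 4))


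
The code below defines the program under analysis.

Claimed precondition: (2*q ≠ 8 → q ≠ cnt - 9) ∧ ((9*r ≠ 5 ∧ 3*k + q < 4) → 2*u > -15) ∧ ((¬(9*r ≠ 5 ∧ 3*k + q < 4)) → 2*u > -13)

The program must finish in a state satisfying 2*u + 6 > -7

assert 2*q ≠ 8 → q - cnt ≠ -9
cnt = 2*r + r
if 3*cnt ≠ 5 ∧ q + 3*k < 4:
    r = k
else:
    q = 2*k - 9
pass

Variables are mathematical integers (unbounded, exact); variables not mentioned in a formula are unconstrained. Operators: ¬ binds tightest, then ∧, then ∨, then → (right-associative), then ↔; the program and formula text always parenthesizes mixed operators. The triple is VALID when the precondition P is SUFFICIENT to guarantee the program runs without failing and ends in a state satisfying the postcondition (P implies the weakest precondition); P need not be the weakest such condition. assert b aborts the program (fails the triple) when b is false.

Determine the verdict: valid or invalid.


Working backward. After the program, the postcondition 2*u + 6 > -7 must hold; in canonical form it is 2*u > -13.
Before skip: 2*u > -13
Then branch requires 2*u > -13; else branch requires 2*u > -13.
Before the if: ((3*cnt ≠ 5 ∧ 3*k + q < 4) → 2*u > -13) ∧ ((¬(3*cnt ≠ 5 ∧ 3*k + q < 4)) → 2*u > -13)
Before cnt := 2*r + r: ((9*r ≠ 5 ∧ 3*k + q < 4) → 2*u > -13) ∧ ((¬(9*r ≠ 5 ∧ 3*k + q < 4)) → 2*u > -13)
Before assert 2*q ≠ 8 → q - cnt ≠ -9: (2*q ≠ 8 → q ≠ cnt - 9) ∧ ((9*r ≠ 5 ∧ 3*k + q < 4) → 2*u > -13) ∧ ((¬(9*r ≠ 5 ∧ 3*k + q < 4)) → 2*u > -13)
The weakest precondition is (2*q ≠ 8 → q ≠ cnt - 9) ∧ ((9*r ≠ 5 ∧ 3*k + q < 4) → 2*u > -13) ∧ ((¬(9*r ≠ 5 ∧ 3*k + q < 4)) → 2*u > -13).
Check whether (2*q ≠ 8 → q ≠ cnt - 9) ∧ ((9*r ≠ 5 ∧ 3*k + q < 4) → 2*u > -15) ∧ ((¬(9*r ≠ 5 ∧ 3*k + q < 4)) → 2*u > -13) implies it.
Countermodel: at the initial state cnt = 16, k = -1, q = 6, r = 0, u = -7, the precondition holds but the weakest precondition fails.
Answer: invalid


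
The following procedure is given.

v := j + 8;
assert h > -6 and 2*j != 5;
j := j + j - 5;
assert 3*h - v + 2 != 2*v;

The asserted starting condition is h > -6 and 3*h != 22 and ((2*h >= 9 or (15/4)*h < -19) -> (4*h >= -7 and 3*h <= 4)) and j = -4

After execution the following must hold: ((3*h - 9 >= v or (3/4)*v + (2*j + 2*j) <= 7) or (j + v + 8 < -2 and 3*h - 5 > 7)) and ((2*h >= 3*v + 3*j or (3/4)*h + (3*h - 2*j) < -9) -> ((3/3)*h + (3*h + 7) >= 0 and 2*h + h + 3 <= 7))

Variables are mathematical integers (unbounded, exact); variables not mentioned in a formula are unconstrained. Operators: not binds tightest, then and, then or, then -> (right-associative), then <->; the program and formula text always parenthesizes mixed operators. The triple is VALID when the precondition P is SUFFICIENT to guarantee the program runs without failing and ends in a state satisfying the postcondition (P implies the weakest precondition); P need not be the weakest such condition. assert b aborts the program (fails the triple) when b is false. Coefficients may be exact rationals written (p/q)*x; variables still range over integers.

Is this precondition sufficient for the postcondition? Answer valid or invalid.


Working backward. After the program, the postcondition ((3*h - 9 >= v or (3/4)*v + (2*j + 2*j) <= 7) or (j + v + 8 < -2 and 3*h - 5 > 7)) and ((2*h >= 3*v + 3*j or (3/4)*h + (3*h - 2*j) < -9) -> ((3/3)*h + (3*h + 7) >= 0 and 2*h + h + 3 <= 7)) must hold; in canonical form it is (3*h >= v + 9 or 4*j + (3/4)*v <= 7 or (j + v < -10 and 3*h > 12)) and ((2*h >= 3*j + 3*v or (15/4)*h < 2*j - 9) -> (4*h >= -7 and 3*h <= 4)).
Before assert 3*h - v + 2 != 2*v: 3*h != 3*v - 2 and (3*h >= v + 9 or 4*j + (3/4)*v <= 7 or (j + v < -10 and 3*h > 12)) and ((2*h >= 3*j + 3*v or (15/4)*h < 2*j - 9) -> (4*h >= -7 and 3*h <= 4))
Before j := j + j - 5: 3*h != 3*v - 2 and (3*h >= v + 9 or 8*j + (3/4)*v <= 27 or (2*j + v < -5 and 3*h > 12)) and ((2*h >= 6*j + 3*v - 15 or (15/4)*h < 4*j - 19) -> (4*h >= -7 and 3*h <= 4))
Before assert h > -6 and 2*j != 5: h > -6 and 2*j != 5 and 3*h != 3*v - 2 and (3*h >= v + 9 or 8*j + (3/4)*v <= 27 or (2*j + v < -5 and 3*h > 12)) and ((2*h >= 6*j + 3*v - 15 or (15/4)*h < 4*j - 19) -> (4*h >= -7 and 3*h <= 4))
Before v := j + 8: h > -6 and 2*j != 5 and 3*h != 3*j + 22 and (3*h >= j + 17 or (35/4)*j <= 21 or (3*j < -13 and 3*h > 12)) and ((2*h >= 9*j + 9 or (15/4)*h < 4*j - 19) -> (4*h >= -7 and 3*h <= 4))
The weakest precondition is h > -6 and 2*j != 5 and 3*h != 3*j + 22 and (3*h >= j + 17 or (35/4)*j <= 21 or (3*j < -13 and 3*h > 12)) and ((2*h >= 9*j + 9 or (15/4)*h < 4*j - 19) -> (4*h >= -7 and 3*h <= 4)).
Check whether h > -6 and 3*h != 22 and ((2*h >= 9 or (15/4)*h < -19) -> (4*h >= -7 and 3*h <= 4)) and j = -4 implies it.
Countermodel: at the initial state h = -5, j = -4, the precondition holds but the weakest precondition fails.
Answer: invalid


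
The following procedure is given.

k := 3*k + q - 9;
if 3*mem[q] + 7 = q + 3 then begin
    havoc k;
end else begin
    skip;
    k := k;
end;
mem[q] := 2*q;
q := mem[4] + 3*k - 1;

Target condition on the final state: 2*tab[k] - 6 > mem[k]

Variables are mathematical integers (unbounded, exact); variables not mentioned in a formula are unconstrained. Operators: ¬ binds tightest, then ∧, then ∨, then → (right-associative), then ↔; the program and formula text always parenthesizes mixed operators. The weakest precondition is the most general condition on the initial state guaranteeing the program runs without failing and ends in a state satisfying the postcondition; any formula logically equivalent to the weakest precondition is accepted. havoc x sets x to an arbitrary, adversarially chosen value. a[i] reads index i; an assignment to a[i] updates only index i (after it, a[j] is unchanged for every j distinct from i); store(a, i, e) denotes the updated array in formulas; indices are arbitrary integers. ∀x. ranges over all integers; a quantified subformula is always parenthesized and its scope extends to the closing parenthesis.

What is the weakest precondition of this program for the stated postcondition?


Working backward. After the program, the postcondition 2*tab[k] - 6 > mem[k] must hold; in canonical form it is 2*tab[k] > mem[k] + 6.
Before q := mem[4] + 3*k - 1: 2*tab[k] > mem[k] + 6
Before mem[q] := 2*q: 2*tab[k] > store(mem, q, 2*q)[k] + 6
Then branch requires ∀k_1. 2*tab[k_1] > store(mem, q, 2*q)[k_1] + 6; else branch requires 2*tab[k] > store(mem, q, 2*q)[k] + 6.
Before the if: (3*mem[q] = q - 4 → (∀k_1. 2*tab[k_1] > store(mem, q, 2*q)[k_1] + 6)) ∧ ((¬(3*mem[q] = q - 4)) → 2*tab[k] > store(mem, q, 2*q)[k] + 6)
Before k := 3*k + q - 9: (3*mem[q] = q - 4 → (∀k_1. 2*tab[k_1] > store(mem, q, 2*q)[k_1] + 6)) ∧ ((¬(3*mem[q] = q - 4)) → 2*tab[3*k + q - 9] > store(mem, q, 2*q)[3*k + q - 9] + 6)
Answer: WP = (3*mem[q] = q - 4 → (∀k_1. 2*tab[k_1] > store(mem, q, 2*q)[k_1] + 6)) ∧ ((¬(3*mem[q] = q - 4)) → 2*tab[3*k + q - 9] > store(mem, q, 2*q)[3*k + q - 9] + 6)


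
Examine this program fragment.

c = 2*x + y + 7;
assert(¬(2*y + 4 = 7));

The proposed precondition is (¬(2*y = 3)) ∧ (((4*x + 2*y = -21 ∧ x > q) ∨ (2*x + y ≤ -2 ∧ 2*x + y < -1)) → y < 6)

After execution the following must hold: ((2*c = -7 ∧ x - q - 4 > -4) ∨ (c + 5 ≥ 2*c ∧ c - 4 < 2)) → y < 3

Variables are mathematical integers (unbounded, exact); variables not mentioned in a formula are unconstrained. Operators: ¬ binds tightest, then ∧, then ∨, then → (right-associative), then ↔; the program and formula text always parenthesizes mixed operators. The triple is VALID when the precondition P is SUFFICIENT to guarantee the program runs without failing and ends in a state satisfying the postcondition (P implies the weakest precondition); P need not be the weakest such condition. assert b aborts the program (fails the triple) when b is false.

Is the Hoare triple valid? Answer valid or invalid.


Working backward. After the program, the postcondition ((2*c = -7 ∧ x - q - 4 > -4) ∨ (c + 5 ≥ 2*c ∧ c - 4 < 2)) → y < 3 must hold; in canonical form it is ((2*c = -7 ∧ x > q) ∨ (c ≤ 5 ∧ c < 6)) → y < 3.
Before assert ¬(2*y + 4 = 7): (¬(2*y = 3)) ∧ (((2*c = -7 ∧ x > q) ∨ (c ≤ 5 ∧ c < 6)) → y < 3)
Before c := 2*x + y + 7: (¬(2*y = 3)) ∧ (((4*x + 2*y = -21 ∧ x > q) ∨ (2*x + y ≤ -2 ∧ 2*x + y < -1)) → y < 3)
The weakest precondition is (¬(2*y = 3)) ∧ (((4*x + 2*y = -21 ∧ x > q) ∨ (2*x + y ≤ -2 ∧ 2*x + y < -1)) → y < 3).
Check whether (¬(2*y = 3)) ∧ (((4*x + 2*y = -21 ∧ x > q) ∨ (2*x + y ≤ -2 ∧ 2*x + y < -1)) → y < 6) implies it.
Countermodel: at the initial state q = -4, x = -3, y = 4, the precondition holds but the weakest precondition fails.
Answer: invalid


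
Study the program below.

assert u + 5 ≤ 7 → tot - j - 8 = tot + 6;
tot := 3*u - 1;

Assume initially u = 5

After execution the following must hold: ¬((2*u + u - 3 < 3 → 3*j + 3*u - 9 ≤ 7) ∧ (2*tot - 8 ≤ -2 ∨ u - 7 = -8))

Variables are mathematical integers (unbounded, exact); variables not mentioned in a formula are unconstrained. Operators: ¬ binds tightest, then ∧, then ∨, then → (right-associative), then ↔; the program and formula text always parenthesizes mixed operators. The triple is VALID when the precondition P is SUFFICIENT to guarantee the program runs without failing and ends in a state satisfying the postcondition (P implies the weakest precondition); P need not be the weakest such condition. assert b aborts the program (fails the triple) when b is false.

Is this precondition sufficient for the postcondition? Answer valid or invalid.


Working backward. After the program, the postcondition ¬((2*u + u - 3 < 3 → 3*j + 3*u - 9 ≤ 7) ∧ (2*tot - 8 ≤ -2 ∨ u - 7 = -8)) must hold; in canonical form it is ¬((3*u < 6 → 3*j + 3*u ≤ 16) ∧ (2*tot ≤ 6 ∨ u = -1)).
Before tot := 3*u - 1: ¬((3*u < 6 → 3*j + 3*u ≤ 16) ∧ (6*u ≤ 8 ∨ u = -1))
Before assert u + 5 ≤ 7 → tot - j - 8 = tot + 6: (u ≤ 2 → j = -14) ∧ (¬((3*u < 6 → 3*j + 3*u ≤ 16) ∧ (6*u ≤ 8 ∨ u = -1)))
The weakest precondition is (u ≤ 2 → j = -14) ∧ (¬((3*u < 6 → 3*j + 3*u ≤ 16) ∧ (6*u ≤ 8 ∨ u = -1))).
Check whether u = 5 implies it.
Every state satisfying the precondition satisfies the weakest precondition: the implication holds.
Answer: valid


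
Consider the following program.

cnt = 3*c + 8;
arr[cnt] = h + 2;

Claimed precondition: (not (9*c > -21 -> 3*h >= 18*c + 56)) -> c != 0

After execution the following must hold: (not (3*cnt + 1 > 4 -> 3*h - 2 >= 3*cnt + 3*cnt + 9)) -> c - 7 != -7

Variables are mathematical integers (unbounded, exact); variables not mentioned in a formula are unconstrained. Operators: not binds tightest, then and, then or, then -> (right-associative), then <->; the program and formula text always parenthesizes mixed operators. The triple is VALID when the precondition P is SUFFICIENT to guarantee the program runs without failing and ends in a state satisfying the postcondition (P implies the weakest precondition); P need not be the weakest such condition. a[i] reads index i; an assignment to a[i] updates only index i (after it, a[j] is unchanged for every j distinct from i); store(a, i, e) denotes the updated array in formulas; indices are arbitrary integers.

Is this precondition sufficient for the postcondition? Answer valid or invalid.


Working backward. After the program, the postcondition (not (3*cnt + 1 > 4 -> 3*h - 2 >= 3*cnt + 3*cnt + 9)) -> c - 7 != -7 must hold; in canonical form it is (not (3*cnt > 3 -> 3*h >= 6*cnt + 11)) -> c != 0.
Before arr[cnt] := h + 2: (not (3*cnt > 3 -> 3*h >= 6*cnt + 11)) -> c != 0
Before cnt := 3*c + 8: (not (9*c > -21 -> 3*h >= 18*c + 59)) -> c != 0
The weakest precondition is (not (9*c > -21 -> 3*h >= 18*c + 59)) -> c != 0.
Check whether (not (9*c > -21 -> 3*h >= 18*c + 56)) -> c != 0 implies it.
Countermodel: at the initial state c = 0, h = 19, the precondition holds but the weakest precondition fails.
Answer: invalid


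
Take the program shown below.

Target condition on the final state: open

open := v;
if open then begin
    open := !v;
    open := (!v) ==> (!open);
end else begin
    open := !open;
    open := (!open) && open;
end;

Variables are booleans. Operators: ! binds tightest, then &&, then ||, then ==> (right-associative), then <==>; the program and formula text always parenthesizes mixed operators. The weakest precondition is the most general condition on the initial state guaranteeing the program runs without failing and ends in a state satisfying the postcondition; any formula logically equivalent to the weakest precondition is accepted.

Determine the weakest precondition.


Working backward. After the program, open must hold.
Then branch requires (!v) ==> v; else branch requires false.
Before the if: (open ==> ((!v) ==> v)) && open
Before open := v: (v ==> ((!v) ==> v)) && v
Answer: WP = (v ==> ((!v) ==> v)) && v


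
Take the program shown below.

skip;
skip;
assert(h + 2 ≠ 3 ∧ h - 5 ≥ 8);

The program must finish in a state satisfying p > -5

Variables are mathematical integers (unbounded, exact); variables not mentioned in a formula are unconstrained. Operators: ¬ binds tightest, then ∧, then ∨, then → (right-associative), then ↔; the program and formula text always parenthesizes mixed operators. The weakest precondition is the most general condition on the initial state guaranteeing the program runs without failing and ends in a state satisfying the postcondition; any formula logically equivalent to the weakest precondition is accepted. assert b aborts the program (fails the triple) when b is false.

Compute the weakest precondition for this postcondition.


Working backward. After the program, p > -5 must hold.
Before assert h + 2 ≠ 3 ∧ h - 5 ≥ 8: h ≠ 1 ∧ h ≥ 13 ∧ p > -5
Before skip: h ≠ 1 ∧ h ≥ 13 ∧ p > -5
Before skip: h ≠ 1 ∧ h ≥ 13 ∧ p > -5
Answer: WP = h ≠ 1 ∧ h ≥ 13 ∧ p > -5


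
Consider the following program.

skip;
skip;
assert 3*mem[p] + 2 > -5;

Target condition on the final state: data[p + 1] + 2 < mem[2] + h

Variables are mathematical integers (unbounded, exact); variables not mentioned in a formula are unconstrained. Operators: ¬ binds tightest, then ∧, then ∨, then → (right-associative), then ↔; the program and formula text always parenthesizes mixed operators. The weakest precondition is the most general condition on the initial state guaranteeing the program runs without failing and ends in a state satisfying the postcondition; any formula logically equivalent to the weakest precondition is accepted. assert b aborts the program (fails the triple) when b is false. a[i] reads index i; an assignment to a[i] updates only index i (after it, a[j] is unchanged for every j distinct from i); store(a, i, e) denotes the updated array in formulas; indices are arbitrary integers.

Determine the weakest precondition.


Working backward. After the program, the postcondition data[p + 1] + 2 < mem[2] + h must hold; in canonical form it is data[p + 1] < mem[2] + h - 2.
Before assert 3*mem[p] + 2 > -5: 3*mem[p] > -7 ∧ data[p + 1] < mem[2] + h - 2
Before skip: 3*mem[p] > -7 ∧ data[p + 1] < mem[2] + h - 2
Before skip: 3*mem[p] > -7 ∧ data[p + 1] < mem[2] + h - 2
Answer: WP = 3*mem[p] > -7 ∧ data[p + 1] < mem[2] + h - 2


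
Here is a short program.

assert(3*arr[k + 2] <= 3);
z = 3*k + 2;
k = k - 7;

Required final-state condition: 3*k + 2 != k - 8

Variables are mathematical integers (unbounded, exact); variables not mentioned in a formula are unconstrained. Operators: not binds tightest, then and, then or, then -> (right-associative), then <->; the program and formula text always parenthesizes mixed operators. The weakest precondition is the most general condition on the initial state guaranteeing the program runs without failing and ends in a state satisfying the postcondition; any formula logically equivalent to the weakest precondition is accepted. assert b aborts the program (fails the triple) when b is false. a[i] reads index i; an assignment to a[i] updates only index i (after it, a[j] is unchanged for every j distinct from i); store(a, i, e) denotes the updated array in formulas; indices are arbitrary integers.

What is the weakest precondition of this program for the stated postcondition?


Working backward. After the program, the postcondition 3*k + 2 != k - 8 must hold; in canonical form it is 2*k != -10.
Before k := k - 7: 2*k != 4
Before z := 3*k + 2: 2*k != 4
Before assert 3*arr[k + 2] <= 3: 3*arr[k + 2] <= 3 and 2*k != 4
Answer: WP = 3*arr[k + 2] <= 3 and 2*k != 4


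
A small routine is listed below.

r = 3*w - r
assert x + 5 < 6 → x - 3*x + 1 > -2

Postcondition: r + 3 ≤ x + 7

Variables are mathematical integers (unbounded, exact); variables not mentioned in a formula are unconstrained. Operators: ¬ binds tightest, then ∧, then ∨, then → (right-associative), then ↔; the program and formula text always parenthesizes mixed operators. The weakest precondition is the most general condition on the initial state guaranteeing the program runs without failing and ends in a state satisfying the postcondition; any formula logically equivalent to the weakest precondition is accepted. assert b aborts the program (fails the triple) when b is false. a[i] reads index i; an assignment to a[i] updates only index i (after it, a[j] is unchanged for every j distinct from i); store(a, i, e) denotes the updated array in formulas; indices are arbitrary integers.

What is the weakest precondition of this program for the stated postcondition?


Working backward. After the program, the postcondition r + 3 ≤ x + 7 must hold; in canonical form it is r ≤ x + 4.
Before assert x + 5 < 6 → x - 3*x + 1 > -2: (x < 1 → 2*x < 3) ∧ r ≤ x + 4
Before r := 3*w - r: (x < 1 → 2*x < 3) ∧ 3*w ≤ r + x + 4
Answer: WP = (x < 1 → 2*x < 3) ∧ 3*w ≤ r + x + 4


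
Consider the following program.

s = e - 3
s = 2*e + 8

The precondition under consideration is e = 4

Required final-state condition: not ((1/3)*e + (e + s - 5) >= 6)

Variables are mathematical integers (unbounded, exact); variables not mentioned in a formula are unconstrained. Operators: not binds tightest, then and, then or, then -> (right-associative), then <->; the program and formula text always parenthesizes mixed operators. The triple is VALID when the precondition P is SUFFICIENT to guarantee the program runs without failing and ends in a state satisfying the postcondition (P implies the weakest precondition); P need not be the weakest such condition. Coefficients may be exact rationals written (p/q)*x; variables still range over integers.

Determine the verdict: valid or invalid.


Working backward. After the program, the postcondition not ((1/3)*e + (e + s - 5) >= 6) must hold; in canonical form it is not ((4/3)*e + s >= 11).
Before s := 2*e + 8: not ((10/3)*e >= 3)
Before s := e - 3: not ((10/3)*e >= 3)
The weakest precondition is not ((10/3)*e >= 3).
Check whether e = 4 implies it.
Countermodel: at the initial state e = 4, the precondition holds but the weakest precondition fails.
Answer: invalid


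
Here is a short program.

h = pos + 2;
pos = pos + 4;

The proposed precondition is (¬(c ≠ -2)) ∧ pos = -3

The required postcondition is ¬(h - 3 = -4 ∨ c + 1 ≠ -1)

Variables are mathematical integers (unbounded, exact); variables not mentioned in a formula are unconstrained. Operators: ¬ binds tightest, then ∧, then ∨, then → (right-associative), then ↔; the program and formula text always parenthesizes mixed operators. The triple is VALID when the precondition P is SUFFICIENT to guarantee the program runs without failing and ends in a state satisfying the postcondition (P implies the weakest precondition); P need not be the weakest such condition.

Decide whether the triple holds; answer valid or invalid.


Working backward. After the program, the postcondition ¬(h - 3 = -4 ∨ c + 1 ≠ -1) must hold; in canonical form it is ¬(h = -1 ∨ c ≠ -2).
Before pos := pos + 4: ¬(h = -1 ∨ c ≠ -2)
Before h := pos + 2: ¬(pos = -3 ∨ c ≠ -2)
The weakest precondition is ¬(pos = -3 ∨ c ≠ -2).
Check whether (¬(c ≠ -2)) ∧ pos = -3 implies it.
Countermodel: at the initial state c = -2, pos = -3, the precondition holds but the weakest precondition fails.
Answer: invalid


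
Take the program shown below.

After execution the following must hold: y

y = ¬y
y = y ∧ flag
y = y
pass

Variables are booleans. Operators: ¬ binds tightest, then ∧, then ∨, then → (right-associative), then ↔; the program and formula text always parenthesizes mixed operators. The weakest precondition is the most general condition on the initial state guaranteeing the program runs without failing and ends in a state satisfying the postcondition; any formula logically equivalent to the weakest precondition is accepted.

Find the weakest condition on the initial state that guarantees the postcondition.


Working backward. After the program, y must hold.
Before skip: y
Before y := y: y
Before y := y ∧ flag: y ∧ flag
Before y := ¬y: (¬y) ∧ flag
Answer: WP = (¬y) ∧ flag


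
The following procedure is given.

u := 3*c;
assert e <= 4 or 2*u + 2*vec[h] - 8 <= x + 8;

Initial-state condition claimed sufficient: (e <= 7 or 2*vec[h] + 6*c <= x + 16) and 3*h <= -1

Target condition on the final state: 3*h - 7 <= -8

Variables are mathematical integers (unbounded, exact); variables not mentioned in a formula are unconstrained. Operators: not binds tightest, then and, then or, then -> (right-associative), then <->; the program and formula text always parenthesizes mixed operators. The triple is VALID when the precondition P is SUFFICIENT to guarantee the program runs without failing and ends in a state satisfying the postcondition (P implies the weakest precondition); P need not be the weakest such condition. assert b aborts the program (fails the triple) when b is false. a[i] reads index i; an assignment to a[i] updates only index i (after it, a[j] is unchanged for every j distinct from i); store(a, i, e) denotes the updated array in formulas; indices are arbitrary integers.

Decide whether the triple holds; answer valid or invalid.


Working backward. After the program, the postcondition 3*h - 7 <= -8 must hold; in canonical form it is 3*h <= -1.
Before assert e <= 4 or 2*u + 2*vec[h] - 8 <= x + 8: (e <= 4 or 2*vec[h] + 2*u <= x + 16) and 3*h <= -1
Before u := 3*c: (e <= 4 or 2*vec[h] + 6*c <= x + 16) and 3*h <= -1
The weakest precondition is (e <= 4 or 2*vec[h] + 6*c <= x + 16) and 3*h <= -1.
Check whether (e <= 7 or 2*vec[h] + 6*c <= x + 16) and 3*h <= -1 implies it.
Countermodel: at the initial state c = 0, e = 5, h = -1, vec = {[-1] = 0, elsewhere 0}, x = -17, the precondition holds but the weakest precondition fails.
Answer: invalid


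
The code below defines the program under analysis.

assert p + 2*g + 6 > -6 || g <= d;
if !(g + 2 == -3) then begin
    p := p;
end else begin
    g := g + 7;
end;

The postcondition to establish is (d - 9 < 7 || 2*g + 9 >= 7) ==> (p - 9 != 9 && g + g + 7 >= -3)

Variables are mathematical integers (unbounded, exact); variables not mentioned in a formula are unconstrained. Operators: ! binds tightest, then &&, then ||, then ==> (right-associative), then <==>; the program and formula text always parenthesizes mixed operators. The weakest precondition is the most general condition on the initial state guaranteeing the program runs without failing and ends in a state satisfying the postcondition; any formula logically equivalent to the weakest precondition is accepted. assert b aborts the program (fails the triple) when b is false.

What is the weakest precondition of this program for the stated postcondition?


Working backward. After the program, the postcondition (d - 9 < 7 || 2*g + 9 >= 7) ==> (p - 9 != 9 && g + g + 7 >= -3) must hold; in canonical form it is (d < 16 || 2*g >= -2) ==> (p != 18 && 2*g >= -10).
Then branch requires (d < 16 || 2*g >= -2) ==> (p != 18 && 2*g >= -10); else branch requires (d < 16 || 2*g >= -16) ==> (p != 18 && 2*g >= -24).
Before the if: ((!(g == -5)) ==> ((d < 16 || 2*g >= -2) ==> (p != 18 && 2*g >= -10))) && (g == -5 ==> ((d < 16 || 2*g >= -16) ==> (p != 18 && 2*g >= -24)))
Before assert p + 2*g + 6 > -6 || g <= d: (2*g + p > -12 || g <= d) && ((!(g == -5)) ==> ((d < 16 || 2*g >= -2) ==> (p != 18 && 2*g >= -10))) && (g == -5 ==> ((d < 16 || 2*g >= -16) ==> (p != 18 && 2*g >= -24)))
Answer: WP = (2*g + p > -12 || g <= d) && ((!(g == -5)) ==> ((d < 16 || 2*g >= -2) ==> (p != 18 && 2*g >= -10))) && (g == -5 ==> ((d < 16 || 2*g >= -16) ==> (p != 18 && 2*g >= -24)))


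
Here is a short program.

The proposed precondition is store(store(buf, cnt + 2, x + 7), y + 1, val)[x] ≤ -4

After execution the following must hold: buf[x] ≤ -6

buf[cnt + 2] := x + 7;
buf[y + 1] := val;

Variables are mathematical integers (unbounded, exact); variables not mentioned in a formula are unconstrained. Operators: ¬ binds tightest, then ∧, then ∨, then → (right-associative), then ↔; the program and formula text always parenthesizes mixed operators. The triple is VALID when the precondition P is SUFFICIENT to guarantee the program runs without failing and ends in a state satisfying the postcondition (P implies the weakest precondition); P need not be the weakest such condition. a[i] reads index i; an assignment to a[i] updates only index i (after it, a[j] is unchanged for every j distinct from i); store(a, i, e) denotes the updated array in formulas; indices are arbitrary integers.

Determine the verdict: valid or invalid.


Working backward. After the program, buf[x] ≤ -6 must hold.
Before buf[y + 1] := val: store(buf, y + 1, val)[x] ≤ -6
Before buf[cnt + 2] := x + 7: store(store(buf, cnt + 2, x + 7), y + 1, val)[x] ≤ -6
The weakest precondition is store(store(buf, cnt + 2, x + 7), y + 1, val)[x] ≤ -6.
Check whether store(store(buf, cnt + 2, x + 7), y + 1, val)[x] ≤ -4 implies it.
Countermodel: at the initial state buf = {[0] = 2, [3] = 2, elsewhere 2}, cnt = 1, val = -4, x = 0, y = -1, the precondition holds but the weakest precondition fails.
Answer: invalid


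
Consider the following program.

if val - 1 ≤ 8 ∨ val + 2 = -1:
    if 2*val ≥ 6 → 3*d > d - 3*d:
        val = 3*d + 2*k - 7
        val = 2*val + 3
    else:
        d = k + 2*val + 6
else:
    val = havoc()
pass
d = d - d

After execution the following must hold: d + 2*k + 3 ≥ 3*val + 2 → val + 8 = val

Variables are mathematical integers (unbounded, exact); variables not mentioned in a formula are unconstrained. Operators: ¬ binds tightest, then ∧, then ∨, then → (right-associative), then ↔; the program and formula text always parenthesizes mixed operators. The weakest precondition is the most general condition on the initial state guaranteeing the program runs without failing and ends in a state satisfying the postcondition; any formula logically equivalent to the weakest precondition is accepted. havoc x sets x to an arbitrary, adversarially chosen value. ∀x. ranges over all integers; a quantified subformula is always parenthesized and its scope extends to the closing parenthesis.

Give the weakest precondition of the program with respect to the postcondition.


Working backward. After the program, the postcondition d + 2*k + 3 ≥ 3*val + 2 → val + 8 = val must hold; in canonical form it is ¬(d + 2*k ≥ 3*val - 1).
Before d := d - d: ¬(2*k ≥ 3*val - 1)
Before skip: ¬(2*k ≥ 3*val - 1)
Then branch requires ((2*val ≥ 6 → 5*d > 0) → (¬(18*d + 10*k ≤ 34))) ∧ ((¬(2*val ≥ 6 → 5*d > 0)) → (¬(2*k ≥ 3*val - 1))); else branch requires ∀val_1. (¬(2*k ≥ 3*val_1 - 1)).
Before the if: ((val ≤ 9 ∨ val = -3) → (((2*val ≥ 6 → 5*d > 0) → (¬(18*d + 10*k ≤ 34))) ∧ ((¬(2*val ≥ 6 → 5*d > 0)) → (¬(2*k ≥ 3*val - 1))))) ∧ ((¬(val ≤ 9 ∨ val = -3)) → (∀val_1. (¬(2*k ≥ 3*val_1 - 1))))
Answer: WP = ((val ≤ 9 ∨ val = -3) → (((2*val ≥ 6 → 5*d > 0) → (¬(18*d + 10*k ≤ 34))) ∧ ((¬(2*val ≥ 6 → 5*d > 0)) → (¬(2*k ≥ 3*val - 1))))) ∧ ((¬(val ≤ 9 ∨ val = -3)) → (∀val_1. (¬(2*k ≥ 3*val_1 - 1))))


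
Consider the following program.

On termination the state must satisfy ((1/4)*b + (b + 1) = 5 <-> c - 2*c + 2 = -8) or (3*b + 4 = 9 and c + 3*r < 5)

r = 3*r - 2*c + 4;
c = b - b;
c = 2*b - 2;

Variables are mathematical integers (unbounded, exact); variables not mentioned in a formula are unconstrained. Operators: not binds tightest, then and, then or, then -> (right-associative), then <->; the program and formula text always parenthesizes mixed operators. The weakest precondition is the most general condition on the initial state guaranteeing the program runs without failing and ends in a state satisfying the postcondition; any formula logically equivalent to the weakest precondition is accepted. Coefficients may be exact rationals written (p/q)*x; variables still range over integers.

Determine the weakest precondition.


Working backward. After the program, the postcondition ((1/4)*b + (b + 1) = 5 <-> c - 2*c + 2 = -8) or (3*b + 4 = 9 and c + 3*r < 5) must hold; in canonical form it is ((5/4)*b = 4 <-> c = 10) or (3*b = 5 and c + 3*r < 5).
Before c := 2*b - 2: ((5/4)*b = 4 <-> 2*b = 12) or (3*b = 5 and 2*b + 3*r < 7)
Before c := b - b: ((5/4)*b = 4 <-> 2*b = 12) or (3*b = 5 and 2*b + 3*r < 7)
Before r := 3*r - 2*c + 4: ((5/4)*b = 4 <-> 2*b = 12) or (3*b = 5 and 2*b + 9*r < 6*c - 5)
Answer: WP = ((5/4)*b = 4 <-> 2*b = 12) or (3*b = 5 and 2*b + 9*r < 6*c - 5)
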